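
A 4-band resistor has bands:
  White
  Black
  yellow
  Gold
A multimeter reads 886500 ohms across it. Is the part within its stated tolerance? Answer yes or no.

yes

White → 9 (first significant figure)
Black → 0 (second significant figure)
Yellow → ×10^4 multiplier
Gold → ±5% tolerance
90 × 10000 = 900000 Ω
Allowed range: 855000 Ω to 945000 Ω.
886500 ohms lies inside that range.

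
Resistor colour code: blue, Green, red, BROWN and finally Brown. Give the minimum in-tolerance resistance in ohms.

Blue → 6 (first significant figure)
Green → 5 (second significant figure)
Red → 2 (third significant figure)
Brown → ×10 multiplier
Brown → ±1% tolerance
652 × 10 = 6520 Ω
Minimum = 6520 × (1 − 1/100) = 6454.8 Ω.

6454.8 Ω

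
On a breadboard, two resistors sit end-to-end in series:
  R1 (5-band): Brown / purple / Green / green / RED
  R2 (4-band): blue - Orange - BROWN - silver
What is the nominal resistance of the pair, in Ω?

R1: brown, violet, green → 175; green ×10^5 → 17500000 Ω.
R2: blue, orange → 63; brown ×10 → 630 Ω.
Series: 17500000 + 630 = 17500630 Ω.

17500630 Ω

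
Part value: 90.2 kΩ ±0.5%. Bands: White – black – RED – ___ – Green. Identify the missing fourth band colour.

90200 Ω = 902 × 10^2.
The fourth band is the multiplier, 10^2, which is red.

red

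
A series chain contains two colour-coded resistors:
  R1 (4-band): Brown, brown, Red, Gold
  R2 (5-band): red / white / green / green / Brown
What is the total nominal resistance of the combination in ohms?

29501100 Ω

R1: brown, brown → 11; red ×10^2 → 1100 Ω.
R2: red, white, green → 295; green ×10^5 → 29500000 Ω.
Series: 1100 + 29500000 = 29501100 Ω.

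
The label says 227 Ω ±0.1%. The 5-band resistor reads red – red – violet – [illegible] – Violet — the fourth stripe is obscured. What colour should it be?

227 Ω = 227 × 10^0.
The fourth band is the multiplier, 10^0, which is black.

black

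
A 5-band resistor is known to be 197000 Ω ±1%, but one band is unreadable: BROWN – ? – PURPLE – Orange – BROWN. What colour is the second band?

white

197000 Ω = 197 × 10^3.
The second band gives digit 9 of the significand, and 9 is white.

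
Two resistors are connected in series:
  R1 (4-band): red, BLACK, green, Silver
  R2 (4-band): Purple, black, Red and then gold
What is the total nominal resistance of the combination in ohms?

R1: red, black → 20; green ×10^5 → 2000000 Ω.
R2: violet, black → 70; red ×10^2 → 7000 Ω.
Series: 2000000 + 7000 = 2007000 Ω.

2007000 Ω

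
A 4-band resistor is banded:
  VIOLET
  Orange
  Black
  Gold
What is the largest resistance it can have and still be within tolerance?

Violet → 7 (first significant figure)
Orange → 3 (second significant figure)
Black → ×1 multiplier
Gold → ±5% tolerance
73 × 1 = 73 Ω
Largest = 73 × (1 + 5/100) = 76.65 Ω.

76.65 Ω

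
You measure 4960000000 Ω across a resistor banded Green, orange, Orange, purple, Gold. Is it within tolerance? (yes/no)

Green → 5 (first significant figure)
Orange → 3 (second significant figure)
Orange → 3 (third significant figure)
Violet → ×10^7 multiplier
Gold → ±5% tolerance
533 × 10000000 = 5330000000 Ω
Allowed range: 5063500000 Ω to 5596500000 Ω.
4960000000 Ω lies outside that range.

no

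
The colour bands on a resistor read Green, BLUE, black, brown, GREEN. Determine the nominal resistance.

5600 Ω

Green → 5 (first significant figure)
Blue → 6 (second significant figure)
Black → 0 (third significant figure)
Brown → ×10 multiplier
560 × 10 = 5600 Ω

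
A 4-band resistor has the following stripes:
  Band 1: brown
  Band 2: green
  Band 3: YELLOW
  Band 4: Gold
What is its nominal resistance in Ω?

Brown → 1 (first significant figure)
Green → 5 (second significant figure)
Yellow → ×10^4 multiplier
15 × 10000 = 150000 Ω

150000 Ω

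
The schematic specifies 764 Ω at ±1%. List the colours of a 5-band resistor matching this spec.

violet, blue, yellow, black, brown

764 Ω = 764 × 10^0.
7 → violet
6 → blue
4 → yellow
Multiplier 10^0 → black.
±1% tolerance → brown.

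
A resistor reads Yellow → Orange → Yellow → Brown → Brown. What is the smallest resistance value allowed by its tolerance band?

4296.6 Ω

Yellow → 4 (first significant figure)
Orange → 3 (second significant figure)
Yellow → 4 (third significant figure)
Brown → ×10 multiplier
Brown → ±1% tolerance
434 × 10 = 4340 Ω
Smallest = 4340 × (1 − 1/100) = 4296.6 Ω.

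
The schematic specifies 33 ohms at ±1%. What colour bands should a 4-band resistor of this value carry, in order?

33 Ω = 33 × 10^0.
3 → orange
3 → orange
Multiplier 10^0 → black.
±1% tolerance → brown.

orange, orange, black, brown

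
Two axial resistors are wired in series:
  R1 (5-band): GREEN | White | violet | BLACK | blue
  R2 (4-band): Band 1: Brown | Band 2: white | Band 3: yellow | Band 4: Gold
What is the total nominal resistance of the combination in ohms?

190597 Ω

R1: green, white, violet → 597; black ×1 → 597 Ω.
R2: brown, white → 19; yellow ×10^4 → 190000 Ω.
Series: 597 + 190000 = 190597 Ω.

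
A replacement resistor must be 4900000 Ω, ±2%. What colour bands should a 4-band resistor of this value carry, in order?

4900000 Ω = 49 × 10^5.
4 → yellow
9 → white
Multiplier 10^5 → green.
±2% tolerance → red.

yellow, white, green, red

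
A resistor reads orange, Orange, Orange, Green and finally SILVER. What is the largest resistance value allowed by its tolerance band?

36630000 Ω

Orange → 3 (first significant figure)
Orange → 3 (second significant figure)
Orange → 3 (third significant figure)
Green → ×10^5 multiplier
Silver → ±10% tolerance
333 × 100000 = 33300000 Ω
Largest = 33300000 × (1 + 10/100) = 36630000 Ω.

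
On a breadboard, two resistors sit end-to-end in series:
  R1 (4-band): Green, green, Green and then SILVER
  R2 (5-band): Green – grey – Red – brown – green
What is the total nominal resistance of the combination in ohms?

5505820 Ω

R1: green, green → 55; green ×10^5 → 5500000 Ω.
R2: green, grey, red → 582; brown ×10 → 5820 Ω.
Series: 5500000 + 5820 = 5505820 Ω.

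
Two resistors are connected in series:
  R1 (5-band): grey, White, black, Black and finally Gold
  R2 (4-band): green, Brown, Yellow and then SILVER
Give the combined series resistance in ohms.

510890 Ω

R1: grey, white, black → 890; black ×1 → 890 Ω.
R2: green, brown → 51; yellow ×10^4 → 510000 Ω.
Series: 890 + 510000 = 510890 Ω.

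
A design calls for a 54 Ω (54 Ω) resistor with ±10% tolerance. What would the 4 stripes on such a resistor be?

54 Ω = 54 × 10^0.
5 → green
4 → yellow
Multiplier 10^0 → black.
±10% tolerance → silver.

green, yellow, black, silver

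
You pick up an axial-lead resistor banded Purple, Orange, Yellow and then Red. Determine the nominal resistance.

Violet → 7 (first significant figure)
Orange → 3 (second significant figure)
Yellow → ×10^4 multiplier
73 × 10000 = 730000 Ω

730000 Ω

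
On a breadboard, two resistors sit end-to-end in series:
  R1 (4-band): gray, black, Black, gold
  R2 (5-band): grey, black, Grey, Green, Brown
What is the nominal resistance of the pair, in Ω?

80800080 Ω

R1: grey, black → 80; black ×1 → 80 Ω.
R2: grey, black, grey → 808; green ×10^5 → 80800000 Ω.
Series: 80 + 80800000 = 80800080 Ω.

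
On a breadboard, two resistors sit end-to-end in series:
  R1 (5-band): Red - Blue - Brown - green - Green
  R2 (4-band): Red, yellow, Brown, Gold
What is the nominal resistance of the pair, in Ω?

R1: red, blue, brown → 261; green ×10^5 → 26100000 Ω.
R2: red, yellow → 24; brown ×10 → 240 Ω.
Series: 26100000 + 240 = 26100240 Ω.

26100240 Ω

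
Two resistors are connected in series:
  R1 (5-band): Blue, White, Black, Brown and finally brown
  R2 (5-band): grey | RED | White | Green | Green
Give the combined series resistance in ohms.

R1: blue, white, black → 690; brown ×10 → 6900 Ω.
R2: grey, red, white → 829; green ×10^5 → 82900000 Ω.
Series: 6900 + 82900000 = 82906900 Ω.

82906900 Ω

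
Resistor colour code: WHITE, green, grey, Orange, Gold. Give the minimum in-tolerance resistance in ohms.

White → 9 (first significant figure)
Green → 5 (second significant figure)
Grey → 8 (third significant figure)
Orange → ×10^3 multiplier
Gold → ±5% tolerance
958 × 1000 = 958000 Ω
Minimum = 958000 × (1 − 5/100) = 910100 Ω.

910100 Ω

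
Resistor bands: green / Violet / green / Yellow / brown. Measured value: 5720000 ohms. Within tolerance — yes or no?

Green → 5 (first significant figure)
Violet → 7 (second significant figure)
Green → 5 (third significant figure)
Yellow → ×10^4 multiplier
Brown → ±1% tolerance
575 × 10000 = 5750000 Ω
Allowed range: 5692500 Ω to 5807500 Ω.
5720000 ohms lies inside that range.

yes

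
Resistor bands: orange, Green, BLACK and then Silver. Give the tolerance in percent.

The last band, silver, is the tolerance band.
Silver corresponds to ±10%.

±10%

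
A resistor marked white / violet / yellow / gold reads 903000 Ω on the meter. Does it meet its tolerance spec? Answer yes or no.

White → 9 (first significant figure)
Violet → 7 (second significant figure)
Yellow → ×10^4 multiplier
Gold → ±5% tolerance
97 × 10000 = 970000 Ω
Allowed range: 921500 Ω to 1018500 Ω.
903000 Ω lies outside that range.

no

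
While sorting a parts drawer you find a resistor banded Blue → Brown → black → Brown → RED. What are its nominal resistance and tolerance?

Blue → 6 (first significant figure)
Brown → 1 (second significant figure)
Black → 0 (third significant figure)
Brown → ×10 multiplier
Red → ±2% tolerance
610 × 10 = 6100 Ω

6100 Ω ±2%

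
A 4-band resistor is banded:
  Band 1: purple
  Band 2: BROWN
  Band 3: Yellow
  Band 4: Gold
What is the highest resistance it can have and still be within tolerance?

Violet → 7 (first significant figure)
Brown → 1 (second significant figure)
Yellow → ×10^4 multiplier
Gold → ±5% tolerance
71 × 10000 = 710000 Ω
Highest = 710000 × (1 + 5/100) = 745500 Ω.

745500 Ω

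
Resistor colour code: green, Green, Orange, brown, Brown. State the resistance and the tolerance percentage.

Green → 5 (first significant figure)
Green → 5 (second significant figure)
Orange → 3 (third significant figure)
Brown → ×10 multiplier
Brown → ±1% tolerance
553 × 10 = 5530 Ω

5530 Ω ±1%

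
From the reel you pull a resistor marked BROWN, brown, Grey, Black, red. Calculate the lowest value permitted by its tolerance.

Brown → 1 (first significant figure)
Brown → 1 (second significant figure)
Grey → 8 (third significant figure)
Black → ×1 multiplier
Red → ±2% tolerance
118 × 1 = 118 Ω
Lowest = 118 × (1 − 2/100) = 115.64 Ω.

115.64 Ω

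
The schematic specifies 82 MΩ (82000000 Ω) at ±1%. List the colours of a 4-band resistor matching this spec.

grey, red, blue, brown

82000000 Ω = 82 × 10^6.
8 → grey
2 → red
Multiplier 10^6 → blue.
±1% tolerance → brown.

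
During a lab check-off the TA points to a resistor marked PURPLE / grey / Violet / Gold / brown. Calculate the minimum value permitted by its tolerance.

Violet → 7 (first significant figure)
Grey → 8 (second significant figure)
Violet → 7 (third significant figure)
Gold → ×0.1 multiplier
Brown → ±1% tolerance
787 × 0.1 = 78.7 Ω
Minimum = 78.7 × (1 − 1/100) = 77.913 Ω.

77.913 Ω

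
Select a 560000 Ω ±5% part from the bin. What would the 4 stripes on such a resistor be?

560000 Ω = 56 × 10^4.
5 → green
6 → blue
Multiplier 10^4 → yellow.
±5% tolerance → gold.

green, blue, yellow, gold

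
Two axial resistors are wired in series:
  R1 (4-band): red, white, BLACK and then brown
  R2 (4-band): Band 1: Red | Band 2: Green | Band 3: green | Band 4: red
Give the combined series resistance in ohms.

2500029 Ω

R1: red, white → 29; black ×1 → 29 Ω.
R2: red, green → 25; green ×10^5 → 2500000 Ω.
Series: 29 + 2500000 = 2500029 Ω.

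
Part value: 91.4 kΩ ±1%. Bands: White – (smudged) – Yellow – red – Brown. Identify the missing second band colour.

brown

91400 Ω = 914 × 10^2.
The second band gives digit 1 of the significand, and 1 is brown.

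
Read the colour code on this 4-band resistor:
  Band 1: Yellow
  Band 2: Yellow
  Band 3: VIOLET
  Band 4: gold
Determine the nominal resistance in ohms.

Yellow → 4 (first significant figure)
Yellow → 4 (second significant figure)
Violet → ×10^7 multiplier
44 × 10000000 = 440000000 Ω

440000000 Ω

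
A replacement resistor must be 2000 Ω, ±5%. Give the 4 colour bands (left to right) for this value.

2000 Ω = 20 × 10^2.
2 → red
0 → black
Multiplier 10^2 → red.
±5% tolerance → gold.

red, black, red, gold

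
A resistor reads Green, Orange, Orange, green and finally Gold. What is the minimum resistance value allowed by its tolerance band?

50635000 Ω

Green → 5 (first significant figure)
Orange → 3 (second significant figure)
Orange → 3 (third significant figure)
Green → ×10^5 multiplier
Gold → ±5% tolerance
533 × 100000 = 53300000 Ω
Minimum = 53300000 × (1 − 5/100) = 50635000 Ω.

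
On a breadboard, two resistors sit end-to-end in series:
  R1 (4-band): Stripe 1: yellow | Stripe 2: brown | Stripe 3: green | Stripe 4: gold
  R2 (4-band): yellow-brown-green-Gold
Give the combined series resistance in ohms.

R1: yellow, brown → 41; green ×10^5 → 4100000 Ω.
R2: yellow, brown → 41; green ×10^5 → 4100000 Ω.
Series: 4100000 + 4100000 = 8200000 Ω.

8200000 Ω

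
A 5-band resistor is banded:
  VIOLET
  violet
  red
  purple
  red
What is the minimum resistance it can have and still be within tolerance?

Violet → 7 (first significant figure)
Violet → 7 (second significant figure)
Red → 2 (third significant figure)
Violet → ×10^7 multiplier
Red → ±2% tolerance
772 × 10000000 = 7720000000 Ω
Minimum = 7720000000 × (1 − 2/100) = 7565600000 Ω.

7565600000 Ω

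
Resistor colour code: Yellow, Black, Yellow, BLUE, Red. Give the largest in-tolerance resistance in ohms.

412080000 Ω

Yellow → 4 (first significant figure)
Black → 0 (second significant figure)
Yellow → 4 (third significant figure)
Blue → ×10^6 multiplier
Red → ±2% tolerance
404 × 1000000 = 404000000 Ω
Largest = 404000000 × (1 + 2/100) = 412080000 Ω.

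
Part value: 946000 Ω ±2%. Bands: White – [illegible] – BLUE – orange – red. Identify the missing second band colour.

946000 Ω = 946 × 10^3.
The second band gives digit 4 of the significand, and 4 is yellow.

yellow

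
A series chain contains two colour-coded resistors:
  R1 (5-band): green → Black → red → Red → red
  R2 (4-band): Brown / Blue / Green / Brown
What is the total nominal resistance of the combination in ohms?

1650200 Ω

R1: green, black, red → 502; red ×10^2 → 50200 Ω.
R2: brown, blue → 16; green ×10^5 → 1600000 Ω.
Series: 50200 + 1600000 = 1650200 Ω.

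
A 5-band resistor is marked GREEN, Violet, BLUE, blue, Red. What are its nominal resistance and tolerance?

Green → 5 (first significant figure)
Violet → 7 (second significant figure)
Blue → 6 (third significant figure)
Blue → ×10^6 multiplier
Red → ±2% tolerance
576 × 1000000 = 576000000 Ω

576000000 Ω ±2%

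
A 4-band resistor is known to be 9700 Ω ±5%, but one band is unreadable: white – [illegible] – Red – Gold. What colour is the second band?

violet

9700 Ω = 97 × 10^2.
The second band gives digit 7 of the significand, and 7 is violet.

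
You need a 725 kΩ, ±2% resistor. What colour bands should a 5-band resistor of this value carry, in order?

725000 Ω = 725 × 10^3.
7 → violet
2 → red
5 → green
Multiplier 10^3 → orange.
±2% tolerance → red.

violet, red, green, orange, red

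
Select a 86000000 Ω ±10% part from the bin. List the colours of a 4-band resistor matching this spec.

grey, blue, blue, silver

86000000 Ω = 86 × 10^6.
8 → grey
6 → blue
Multiplier 10^6 → blue.
±10% tolerance → silver.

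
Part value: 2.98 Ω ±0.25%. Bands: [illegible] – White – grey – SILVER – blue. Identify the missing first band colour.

red

2.98 Ω = 298 × 10^-2.
The first band gives digit 2 of the significand, and 2 is red.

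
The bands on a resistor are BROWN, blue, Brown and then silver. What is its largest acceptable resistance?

176 Ω

Brown → 1 (first significant figure)
Blue → 6 (second significant figure)
Brown → ×10 multiplier
Silver → ±10% tolerance
16 × 10 = 160 Ω
Largest = 160 × (1 + 10/100) = 176 Ω.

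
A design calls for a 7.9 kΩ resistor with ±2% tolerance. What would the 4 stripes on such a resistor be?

violet, white, red, red

7900 Ω = 79 × 10^2.
7 → violet
9 → white
Multiplier 10^2 → red.
±2% tolerance → red.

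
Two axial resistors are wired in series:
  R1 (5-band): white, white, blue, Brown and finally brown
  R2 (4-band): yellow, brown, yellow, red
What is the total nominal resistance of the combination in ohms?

R1: white, white, blue → 996; brown ×10 → 9960 Ω.
R2: yellow, brown → 41; yellow ×10^4 → 410000 Ω.
Series: 9960 + 410000 = 419960 Ω.

419960 Ω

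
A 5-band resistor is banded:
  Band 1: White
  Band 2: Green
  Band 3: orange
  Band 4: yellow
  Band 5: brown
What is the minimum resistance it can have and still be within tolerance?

9434700 Ω

White → 9 (first significant figure)
Green → 5 (second significant figure)
Orange → 3 (third significant figure)
Yellow → ×10^4 multiplier
Brown → ±1% tolerance
953 × 10000 = 9530000 Ω
Minimum = 9530000 × (1 − 1/100) = 9434700 Ω.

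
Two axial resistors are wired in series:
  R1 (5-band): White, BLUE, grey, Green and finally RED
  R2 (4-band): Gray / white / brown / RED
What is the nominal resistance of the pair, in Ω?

R1: white, blue, grey → 968; green ×10^5 → 96800000 Ω.
R2: grey, white → 89; brown ×10 → 890 Ω.
Series: 96800000 + 890 = 96800890 Ω.

96800890 Ω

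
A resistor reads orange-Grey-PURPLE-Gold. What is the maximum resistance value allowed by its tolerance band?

399000000 Ω

Orange → 3 (first significant figure)
Grey → 8 (second significant figure)
Violet → ×10^7 multiplier
Gold → ±5% tolerance
38 × 10000000 = 380000000 Ω
Maximum = 380000000 × (1 + 5/100) = 399000000 Ω.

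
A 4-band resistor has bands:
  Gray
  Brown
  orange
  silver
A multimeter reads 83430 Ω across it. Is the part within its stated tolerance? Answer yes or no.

yes

Grey → 8 (first significant figure)
Brown → 1 (second significant figure)
Orange → ×10^3 multiplier
Silver → ±10% tolerance
81 × 1000 = 81000 Ω
Allowed range: 72900 Ω to 89100 Ω.
83430 Ω lies inside that range.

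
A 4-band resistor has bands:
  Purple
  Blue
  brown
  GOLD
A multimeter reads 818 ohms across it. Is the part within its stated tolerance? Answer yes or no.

Violet → 7 (first significant figure)
Blue → 6 (second significant figure)
Brown → ×10 multiplier
Gold → ±5% tolerance
76 × 10 = 760 Ω
Allowed range: 722 Ω to 798 Ω.
818 ohms lies outside that range.

no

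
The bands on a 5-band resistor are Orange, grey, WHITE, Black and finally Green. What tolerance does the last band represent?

The last band, green, is the tolerance band.
Green corresponds to ±0.5%.

±0.5%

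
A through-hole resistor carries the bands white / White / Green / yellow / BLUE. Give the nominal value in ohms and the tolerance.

White → 9 (first significant figure)
White → 9 (second significant figure)
Green → 5 (third significant figure)
Yellow → ×10^4 multiplier
Blue → ±0.25% tolerance
995 × 10000 = 9950000 Ω

9950000 Ω ±0.25%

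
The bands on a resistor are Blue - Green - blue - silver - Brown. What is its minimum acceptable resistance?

6.4944 Ω

Blue → 6 (first significant figure)
Green → 5 (second significant figure)
Blue → 6 (third significant figure)
Silver → ×0.01 multiplier
Brown → ±1% tolerance
656 × 0.01 = 6.56 Ω
Minimum = 6.56 × (1 − 1/100) = 6.4944 Ω.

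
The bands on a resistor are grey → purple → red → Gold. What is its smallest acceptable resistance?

8265 Ω

Grey → 8 (first significant figure)
Violet → 7 (second significant figure)
Red → ×10^2 multiplier
Gold → ±5% tolerance
87 × 100 = 8700 Ω
Smallest = 8700 × (1 − 5/100) = 8265 Ω.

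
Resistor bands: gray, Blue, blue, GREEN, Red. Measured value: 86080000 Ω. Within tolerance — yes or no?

Grey → 8 (first significant figure)
Blue → 6 (second significant figure)
Blue → 6 (third significant figure)
Green → ×10^5 multiplier
Red → ±2% tolerance
866 × 100000 = 86600000 Ω
Allowed range: 84868000 Ω to 88332000 Ω.
86080000 Ω lies inside that range.

yes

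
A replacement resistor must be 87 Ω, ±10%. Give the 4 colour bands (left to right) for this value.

87 Ω = 87 × 10^0.
8 → grey
7 → violet
Multiplier 10^0 → black.
±10% tolerance → silver.

grey, violet, black, silver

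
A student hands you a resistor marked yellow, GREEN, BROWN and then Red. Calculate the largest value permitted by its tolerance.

459 Ω

Yellow → 4 (first significant figure)
Green → 5 (second significant figure)
Brown → ×10 multiplier
Red → ±2% tolerance
45 × 10 = 450 Ω
Largest = 450 × (1 + 2/100) = 459 Ω.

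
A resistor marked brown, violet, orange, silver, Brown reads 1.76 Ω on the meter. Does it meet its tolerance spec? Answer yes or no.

no

Brown → 1 (first significant figure)
Violet → 7 (second significant figure)
Orange → 3 (third significant figure)
Silver → ×0.01 multiplier
Brown → ±1% tolerance
173 × 0.01 = 1.73 Ω
Allowed range: 1.7127 Ω to 1.7473 Ω.
1.76 Ω lies outside that range.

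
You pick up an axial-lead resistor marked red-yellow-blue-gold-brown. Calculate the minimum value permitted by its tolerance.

Red → 2 (first significant figure)
Yellow → 4 (second significant figure)
Blue → 6 (third significant figure)
Gold → ×0.1 multiplier
Brown → ±1% tolerance
246 × 0.1 = 24.6 Ω
Minimum = 24.6 × (1 − 1/100) = 24.354 Ω.

24.354 Ω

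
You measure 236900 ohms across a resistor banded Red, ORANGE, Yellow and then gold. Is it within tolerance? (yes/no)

yes

Red → 2 (first significant figure)
Orange → 3 (second significant figure)
Yellow → ×10^4 multiplier
Gold → ±5% tolerance
23 × 10000 = 230000 Ω
Allowed range: 218500 Ω to 241500 Ω.
236900 ohms lies inside that range.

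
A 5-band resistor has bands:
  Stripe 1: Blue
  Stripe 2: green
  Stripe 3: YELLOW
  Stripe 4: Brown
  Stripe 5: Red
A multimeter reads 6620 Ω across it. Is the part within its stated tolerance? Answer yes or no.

Blue → 6 (first significant figure)
Green → 5 (second significant figure)
Yellow → 4 (third significant figure)
Brown → ×10 multiplier
Red → ±2% tolerance
654 × 10 = 6540 Ω
Allowed range: 6409.2 Ω to 6670.8 Ω.
6620 Ω lies inside that range.

yes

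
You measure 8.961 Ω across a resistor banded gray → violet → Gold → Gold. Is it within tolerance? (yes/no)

yes

Grey → 8 (first significant figure)
Violet → 7 (second significant figure)
Gold → ×0.1 multiplier
Gold → ±5% tolerance
87 × 0.1 = 8.7 Ω
Allowed range: 8.265 Ω to 9.135 Ω.
8.961 Ω lies inside that range.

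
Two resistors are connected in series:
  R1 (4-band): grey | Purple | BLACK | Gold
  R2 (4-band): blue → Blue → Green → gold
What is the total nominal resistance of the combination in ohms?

R1: grey, violet → 87; black ×1 → 87 Ω.
R2: blue, blue → 66; green ×10^5 → 6600000 Ω.
Series: 87 + 6600000 = 6600087 Ω.

6600087 Ω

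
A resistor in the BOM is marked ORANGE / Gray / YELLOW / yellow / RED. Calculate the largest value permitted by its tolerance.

3916800 Ω

Orange → 3 (first significant figure)
Grey → 8 (second significant figure)
Yellow → 4 (third significant figure)
Yellow → ×10^4 multiplier
Red → ±2% tolerance
384 × 10000 = 3840000 Ω
Largest = 3840000 × (1 + 2/100) = 3916800 Ω.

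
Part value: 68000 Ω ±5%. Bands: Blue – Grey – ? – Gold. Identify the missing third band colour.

68000 Ω = 68 × 10^3.
The third band is the multiplier, 10^3, which is orange.

orange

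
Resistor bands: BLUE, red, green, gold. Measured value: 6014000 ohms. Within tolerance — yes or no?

yes

Blue → 6 (first significant figure)
Red → 2 (second significant figure)
Green → ×10^5 multiplier
Gold → ±5% tolerance
62 × 100000 = 6200000 Ω
Allowed range: 5890000 Ω to 6510000 Ω.
6014000 ohms lies inside that range.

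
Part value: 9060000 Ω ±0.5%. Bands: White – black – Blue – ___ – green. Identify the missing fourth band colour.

9060000 Ω = 906 × 10^4.
The fourth band is the multiplier, 10^4, which is yellow.

yellow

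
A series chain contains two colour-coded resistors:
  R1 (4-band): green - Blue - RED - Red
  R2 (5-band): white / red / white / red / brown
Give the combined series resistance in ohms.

R1: green, blue → 56; red ×10^2 → 5600 Ω.
R2: white, red, white → 929; red ×10^2 → 92900 Ω.
Series: 5600 + 92900 = 98500 Ω.

98500 Ω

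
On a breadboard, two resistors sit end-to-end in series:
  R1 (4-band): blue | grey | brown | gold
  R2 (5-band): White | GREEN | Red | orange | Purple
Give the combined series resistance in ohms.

R1: blue, grey → 68; brown ×10 → 680 Ω.
R2: white, green, red → 952; orange ×10^3 → 952000 Ω.
Series: 680 + 952000 = 952680 Ω.

952680 Ω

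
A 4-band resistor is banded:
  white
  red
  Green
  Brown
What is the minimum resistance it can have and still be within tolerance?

9108000 Ω

White → 9 (first significant figure)
Red → 2 (second significant figure)
Green → ×10^5 multiplier
Brown → ±1% tolerance
92 × 100000 = 9200000 Ω
Minimum = 9200000 × (1 − 1/100) = 9108000 Ω.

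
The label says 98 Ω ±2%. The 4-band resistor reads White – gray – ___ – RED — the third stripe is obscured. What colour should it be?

98 Ω = 98 × 10^0.
The third band is the multiplier, 10^0, which is black.

black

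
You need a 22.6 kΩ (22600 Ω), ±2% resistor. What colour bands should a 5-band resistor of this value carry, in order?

red, red, blue, red, red

22600 Ω = 226 × 10^2.
2 → red
2 → red
6 → blue
Multiplier 10^2 → red.
±2% tolerance → red.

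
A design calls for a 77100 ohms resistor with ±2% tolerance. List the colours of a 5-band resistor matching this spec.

77100 Ω = 771 × 10^2.
7 → violet
7 → violet
1 → brown
Multiplier 10^2 → red.
±2% tolerance → red.

violet, violet, brown, red, red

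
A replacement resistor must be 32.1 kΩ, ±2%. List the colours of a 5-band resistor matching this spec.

orange, red, brown, red, red

32100 Ω = 321 × 10^2.
3 → orange
2 → red
1 → brown
Multiplier 10^2 → red.
±2% tolerance → red.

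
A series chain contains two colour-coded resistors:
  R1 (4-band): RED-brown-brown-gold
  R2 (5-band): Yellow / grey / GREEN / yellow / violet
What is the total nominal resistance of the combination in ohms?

4850210 Ω

R1: red, brown → 21; brown ×10 → 210 Ω.
R2: yellow, grey, green → 485; yellow ×10^4 → 4850000 Ω.
Series: 210 + 4850000 = 4850210 Ω.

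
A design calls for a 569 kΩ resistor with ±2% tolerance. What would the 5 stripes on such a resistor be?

green, blue, white, orange, red

569000 Ω = 569 × 10^3.
5 → green
6 → blue
9 → white
Multiplier 10^3 → orange.
±2% tolerance → red.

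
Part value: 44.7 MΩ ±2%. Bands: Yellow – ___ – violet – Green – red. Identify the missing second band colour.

44700000 Ω = 447 × 10^5.
The second band gives digit 4 of the significand, and 4 is yellow.

yellow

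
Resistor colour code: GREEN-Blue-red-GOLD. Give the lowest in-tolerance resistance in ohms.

5320 Ω

Green → 5 (first significant figure)
Blue → 6 (second significant figure)
Red → ×10^2 multiplier
Gold → ±5% tolerance
56 × 100 = 5600 Ω
Lowest = 5600 × (1 − 5/100) = 5320 Ω.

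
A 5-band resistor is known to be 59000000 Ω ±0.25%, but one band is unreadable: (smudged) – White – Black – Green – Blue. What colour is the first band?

green

59000000 Ω = 590 × 10^5.
The first band gives digit 5 of the significand, and 5 is green.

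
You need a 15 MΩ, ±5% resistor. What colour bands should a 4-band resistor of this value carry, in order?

15000000 Ω = 15 × 10^6.
1 → brown
5 → green
Multiplier 10^6 → blue.
±5% tolerance → gold.

brown, green, blue, gold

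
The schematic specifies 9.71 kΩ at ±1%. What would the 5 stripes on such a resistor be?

9710 Ω = 971 × 10^1.
9 → white
7 → violet
1 → brown
Multiplier 10^1 → brown.
±1% tolerance → brown.

white, violet, brown, brown, brown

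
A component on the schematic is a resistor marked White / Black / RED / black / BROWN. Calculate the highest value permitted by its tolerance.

White → 9 (first significant figure)
Black → 0 (second significant figure)
Red → 2 (third significant figure)
Black → ×1 multiplier
Brown → ±1% tolerance
902 × 1 = 902 Ω
Highest = 902 × (1 + 1/100) = 911.02 Ω.

911.02 Ω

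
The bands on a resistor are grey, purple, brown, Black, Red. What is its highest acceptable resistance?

888.42 Ω

Grey → 8 (first significant figure)
Violet → 7 (second significant figure)
Brown → 1 (third significant figure)
Black → ×1 multiplier
Red → ±2% tolerance
871 × 1 = 871 Ω
Highest = 871 × (1 + 2/100) = 888.42 Ω.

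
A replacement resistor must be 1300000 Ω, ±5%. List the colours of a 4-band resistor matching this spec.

brown, orange, green, gold

1300000 Ω = 13 × 10^5.
1 → brown
3 → orange
Multiplier 10^5 → green.
±5% tolerance → gold.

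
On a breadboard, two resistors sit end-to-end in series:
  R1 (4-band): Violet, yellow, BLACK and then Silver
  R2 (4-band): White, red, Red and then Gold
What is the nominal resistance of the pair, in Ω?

R1: violet, yellow → 74; black ×1 → 74 Ω.
R2: white, red → 92; red ×10^2 → 9200 Ω.
Series: 74 + 9200 = 9274 Ω.

9274 Ω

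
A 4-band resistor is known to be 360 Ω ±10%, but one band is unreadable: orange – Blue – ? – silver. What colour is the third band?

360 Ω = 36 × 10^1.
The third band is the multiplier, 10^1, which is brown.

brown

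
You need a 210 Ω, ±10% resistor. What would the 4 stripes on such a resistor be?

red, brown, brown, silver

210 Ω = 21 × 10^1.
2 → red
1 → brown
Multiplier 10^1 → brown.
±10% tolerance → silver.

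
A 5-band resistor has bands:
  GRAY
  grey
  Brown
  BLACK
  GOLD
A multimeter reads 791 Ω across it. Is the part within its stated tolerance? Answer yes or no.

no

Grey → 8 (first significant figure)
Grey → 8 (second significant figure)
Brown → 1 (third significant figure)
Black → ×1 multiplier
Gold → ±5% tolerance
881 × 1 = 881 Ω
Allowed range: 836.95 Ω to 925.05 Ω.
791 Ω lies outside that range.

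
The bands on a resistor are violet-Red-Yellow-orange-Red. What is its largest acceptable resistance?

738480 Ω

Violet → 7 (first significant figure)
Red → 2 (second significant figure)
Yellow → 4 (third significant figure)
Orange → ×10^3 multiplier
Red → ±2% tolerance
724 × 1000 = 724000 Ω
Largest = 724000 × (1 + 2/100) = 738480 Ω.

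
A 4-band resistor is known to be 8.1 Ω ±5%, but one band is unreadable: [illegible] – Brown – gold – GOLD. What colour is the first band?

8.1 Ω = 81 × 10^-1.
The first band gives digit 8 of the significand, and 8 is grey.

grey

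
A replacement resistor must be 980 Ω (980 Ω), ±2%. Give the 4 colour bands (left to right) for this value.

white, grey, brown, red

980 Ω = 98 × 10^1.
9 → white
8 → grey
Multiplier 10^1 → brown.
±2% tolerance → red.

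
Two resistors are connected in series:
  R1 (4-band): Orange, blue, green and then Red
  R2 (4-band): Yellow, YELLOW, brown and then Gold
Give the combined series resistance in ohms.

3600440 Ω

R1: orange, blue → 36; green ×10^5 → 3600000 Ω.
R2: yellow, yellow → 44; brown ×10 → 440 Ω.
Series: 3600000 + 440 = 3600440 Ω.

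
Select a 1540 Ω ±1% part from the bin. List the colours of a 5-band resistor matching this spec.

brown, green, yellow, brown, brown

1540 Ω = 154 × 10^1.
1 → brown
5 → green
4 → yellow
Multiplier 10^1 → brown.
±1% tolerance → brown.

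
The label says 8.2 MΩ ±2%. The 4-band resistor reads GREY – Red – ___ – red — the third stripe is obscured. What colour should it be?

green

8200000 Ω = 82 × 10^5.
The third band is the multiplier, 10^5, which is green.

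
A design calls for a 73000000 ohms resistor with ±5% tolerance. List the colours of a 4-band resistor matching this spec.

73000000 Ω = 73 × 10^6.
7 → violet
3 → orange
Multiplier 10^6 → blue.
±5% tolerance → gold.

violet, orange, blue, gold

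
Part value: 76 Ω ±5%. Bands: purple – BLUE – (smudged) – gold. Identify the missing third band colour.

76 Ω = 76 × 10^0.
The third band is the multiplier, 10^0, which is black.

black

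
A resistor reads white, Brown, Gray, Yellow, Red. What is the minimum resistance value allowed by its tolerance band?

White → 9 (first significant figure)
Brown → 1 (second significant figure)
Grey → 8 (third significant figure)
Yellow → ×10^4 multiplier
Red → ±2% tolerance
918 × 10000 = 9180000 Ω
Minimum = 9180000 × (1 − 2/100) = 8996400 Ω.

8996400 Ω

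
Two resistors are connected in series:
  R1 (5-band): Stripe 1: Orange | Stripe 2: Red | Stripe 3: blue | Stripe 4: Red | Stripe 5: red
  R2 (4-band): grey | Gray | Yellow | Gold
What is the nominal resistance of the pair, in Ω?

912600 Ω

R1: orange, red, blue → 326; red ×10^2 → 32600 Ω.
R2: grey, grey → 88; yellow ×10^4 → 880000 Ω.
Series: 32600 + 880000 = 912600 Ω.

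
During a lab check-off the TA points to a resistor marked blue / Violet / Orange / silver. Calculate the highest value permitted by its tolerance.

73700 Ω

Blue → 6 (first significant figure)
Violet → 7 (second significant figure)
Orange → ×10^3 multiplier
Silver → ±10% tolerance
67 × 1000 = 67000 Ω
Highest = 67000 × (1 + 10/100) = 73700 Ω.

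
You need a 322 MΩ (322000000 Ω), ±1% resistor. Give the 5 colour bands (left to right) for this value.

orange, red, red, blue, brown

322000000 Ω = 322 × 10^6.
3 → orange
2 → red
2 → red
Multiplier 10^6 → blue.
±1% tolerance → brown.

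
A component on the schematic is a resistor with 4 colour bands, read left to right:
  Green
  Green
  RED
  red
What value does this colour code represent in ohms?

5500 Ω

Green → 5 (first significant figure)
Green → 5 (second significant figure)
Red → ×10^2 multiplier
55 × 100 = 5500 Ω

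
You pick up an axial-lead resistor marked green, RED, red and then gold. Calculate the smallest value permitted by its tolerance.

4940 Ω

Green → 5 (first significant figure)
Red → 2 (second significant figure)
Red → ×10^2 multiplier
Gold → ±5% tolerance
52 × 100 = 5200 Ω
Smallest = 5200 × (1 − 5/100) = 4940 Ω.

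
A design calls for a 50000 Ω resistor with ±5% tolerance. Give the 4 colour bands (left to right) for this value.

green, black, orange, gold

50000 Ω = 50 × 10^3.
5 → green
0 → black
Multiplier 10^3 → orange.
±5% tolerance → gold.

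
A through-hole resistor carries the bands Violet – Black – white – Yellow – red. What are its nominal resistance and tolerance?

7090000 Ω ±2%

Violet → 7 (first significant figure)
Black → 0 (second significant figure)
White → 9 (third significant figure)
Yellow → ×10^4 multiplier
Red → ±2% tolerance
709 × 10000 = 7090000 Ω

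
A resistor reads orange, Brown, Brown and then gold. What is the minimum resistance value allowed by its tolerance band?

294.5 Ω

Orange → 3 (first significant figure)
Brown → 1 (second significant figure)
Brown → ×10 multiplier
Gold → ±5% tolerance
31 × 10 = 310 Ω
Minimum = 310 × (1 − 5/100) = 294.5 Ω.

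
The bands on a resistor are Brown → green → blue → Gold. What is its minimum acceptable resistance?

Brown → 1 (first significant figure)
Green → 5 (second significant figure)
Blue → ×10^6 multiplier
Gold → ±5% tolerance
15 × 1000000 = 15000000 Ω
Minimum = 15000000 × (1 − 5/100) = 14250000 Ω.

14250000 Ω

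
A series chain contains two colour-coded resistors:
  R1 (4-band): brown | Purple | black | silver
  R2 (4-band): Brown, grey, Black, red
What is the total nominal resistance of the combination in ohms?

R1: brown, violet → 17; black ×1 → 17 Ω.
R2: brown, grey → 18; black ×1 → 18 Ω.
Series: 17 + 18 = 35 Ω.

35 Ω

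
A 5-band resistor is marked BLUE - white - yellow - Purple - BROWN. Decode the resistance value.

6940000000 Ω

Blue → 6 (first significant figure)
White → 9 (second significant figure)
Yellow → 4 (third significant figure)
Violet → ×10^7 multiplier
694 × 10000000 = 6940000000 Ω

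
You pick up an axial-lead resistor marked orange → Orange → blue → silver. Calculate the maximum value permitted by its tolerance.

Orange → 3 (first significant figure)
Orange → 3 (second significant figure)
Blue → ×10^6 multiplier
Silver → ±10% tolerance
33 × 1000000 = 33000000 Ω
Maximum = 33000000 × (1 + 10/100) = 36300000 Ω.

36300000 Ω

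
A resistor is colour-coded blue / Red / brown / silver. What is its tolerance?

The last band, silver, is the tolerance band.
Silver corresponds to ±10%.

±10%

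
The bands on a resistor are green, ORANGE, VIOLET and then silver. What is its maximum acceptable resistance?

583000000 Ω

Green → 5 (first significant figure)
Orange → 3 (second significant figure)
Violet → ×10^7 multiplier
Silver → ±10% tolerance
53 × 10000000 = 530000000 Ω
Maximum = 530000000 × (1 + 10/100) = 583000000 Ω.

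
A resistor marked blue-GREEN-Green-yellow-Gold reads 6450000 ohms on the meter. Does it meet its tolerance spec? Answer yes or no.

yes

Blue → 6 (first significant figure)
Green → 5 (second significant figure)
Green → 5 (third significant figure)
Yellow → ×10^4 multiplier
Gold → ±5% tolerance
655 × 10000 = 6550000 Ω
Allowed range: 6222500 Ω to 6877500 Ω.
6450000 ohms lies inside that range.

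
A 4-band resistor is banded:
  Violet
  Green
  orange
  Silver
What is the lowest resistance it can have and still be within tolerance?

Violet → 7 (first significant figure)
Green → 5 (second significant figure)
Orange → ×10^3 multiplier
Silver → ±10% tolerance
75 × 1000 = 75000 Ω
Lowest = 75000 × (1 − 10/100) = 67500 Ω.

67500 Ω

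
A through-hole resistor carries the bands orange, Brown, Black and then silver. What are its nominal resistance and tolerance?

31 Ω ±10%

Orange → 3 (first significant figure)
Brown → 1 (second significant figure)
Black → ×1 multiplier
Silver → ±10% tolerance
31 × 1 = 31 Ω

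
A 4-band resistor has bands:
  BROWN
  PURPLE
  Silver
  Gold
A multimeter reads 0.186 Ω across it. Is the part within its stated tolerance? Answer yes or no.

Brown → 1 (first significant figure)
Violet → 7 (second significant figure)
Silver → ×0.01 multiplier
Gold → ±5% tolerance
17 × 0.01 = 0.17 Ω
Allowed range: 0.1615 Ω to 0.1785 Ω.
0.186 Ω lies outside that range.

no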